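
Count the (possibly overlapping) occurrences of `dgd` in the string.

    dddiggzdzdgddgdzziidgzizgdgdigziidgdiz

Sliding a length-3 window over the 38 characters (36 positions):
  position 10–12: dgd
  position 13–15: dgd
  position 26–28: dgd
  position 34–36: dgd

4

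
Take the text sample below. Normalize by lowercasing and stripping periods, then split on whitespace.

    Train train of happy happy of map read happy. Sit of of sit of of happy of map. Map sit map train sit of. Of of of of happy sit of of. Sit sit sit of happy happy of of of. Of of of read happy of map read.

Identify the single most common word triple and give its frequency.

Trigram frequencies (highest first):
  of of of: 7
  sit of of: 4
  happy of map: 3
  of happy happy: 2
  happy happy of: 2
  of map read: 2
  … (24 more, each ≤ 2)

"of of of", 7 times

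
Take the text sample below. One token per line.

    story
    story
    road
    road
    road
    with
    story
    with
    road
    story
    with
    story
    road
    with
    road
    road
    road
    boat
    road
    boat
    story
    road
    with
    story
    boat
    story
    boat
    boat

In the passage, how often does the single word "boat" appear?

5

Scanning the 28 tokens for "boat":
  position 18: boat
  position 20: boat
  position 25: boat
  position 27: boat
  position 28: boat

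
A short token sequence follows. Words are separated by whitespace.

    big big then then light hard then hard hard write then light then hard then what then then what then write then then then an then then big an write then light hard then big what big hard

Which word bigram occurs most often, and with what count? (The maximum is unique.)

Bigram frequencies (highest first):
  then then: 5
  then light: 3
  hard then: 3
  write then: 3
  light hard: 2
  then hard: 2
  … (16 more, each ≤ 2)

"then then", 5 times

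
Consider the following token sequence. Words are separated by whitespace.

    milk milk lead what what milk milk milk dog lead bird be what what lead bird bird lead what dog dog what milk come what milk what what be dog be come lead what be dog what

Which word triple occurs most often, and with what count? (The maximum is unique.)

"what be dog", 2 times

Trigram frequencies (highest first):
  what be dog: 2
  milk milk lead: 1
  milk lead what: 1
  lead what what: 1
  what what milk: 1
  what milk milk: 1
  … (28 more, each ≤ 1)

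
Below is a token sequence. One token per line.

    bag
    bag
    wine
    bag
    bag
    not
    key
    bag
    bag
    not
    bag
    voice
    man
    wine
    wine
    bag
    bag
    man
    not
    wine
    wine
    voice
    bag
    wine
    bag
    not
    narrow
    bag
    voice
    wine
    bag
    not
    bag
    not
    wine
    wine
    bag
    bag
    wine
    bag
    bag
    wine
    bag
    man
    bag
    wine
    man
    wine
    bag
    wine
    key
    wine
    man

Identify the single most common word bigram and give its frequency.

Bigram frequencies (highest first):
  wine bag: 8
  bag bag: 6
  bag wine: 6
  bag not: 5
  wine wine: 3
  not bag: 2
  … (17 more, each ≤ 2)

"wine bag", 8 times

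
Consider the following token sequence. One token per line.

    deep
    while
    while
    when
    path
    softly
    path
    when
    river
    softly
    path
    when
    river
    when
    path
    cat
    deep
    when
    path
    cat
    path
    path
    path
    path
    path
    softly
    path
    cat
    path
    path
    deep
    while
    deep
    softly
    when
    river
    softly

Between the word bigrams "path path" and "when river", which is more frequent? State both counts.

"path path": 5 occurrences
"when river": 3 occurrences

"path path" (5 vs 3)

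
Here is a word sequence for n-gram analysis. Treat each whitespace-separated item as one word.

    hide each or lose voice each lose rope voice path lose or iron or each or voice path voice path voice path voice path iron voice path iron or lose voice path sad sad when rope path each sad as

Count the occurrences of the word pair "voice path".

Scanning the 39 overlapping bigram windows for "voice path":
  position 9–10: voice path
  position 17–18: voice path
  position 19–20: voice path
  position 21–22: voice path
  position 23–24: voice path
  position 26–27: voice path
  position 31–32: voice path

7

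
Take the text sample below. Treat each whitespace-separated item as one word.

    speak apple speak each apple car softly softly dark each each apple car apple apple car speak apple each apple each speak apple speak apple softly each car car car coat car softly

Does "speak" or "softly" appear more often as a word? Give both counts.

"speak": 5 occurrences
"softly": 4 occurrences

"speak" (5 vs 4)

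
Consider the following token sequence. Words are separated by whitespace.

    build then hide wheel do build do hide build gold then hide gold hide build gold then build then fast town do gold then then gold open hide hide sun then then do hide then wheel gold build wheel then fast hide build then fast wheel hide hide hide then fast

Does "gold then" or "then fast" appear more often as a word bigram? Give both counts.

"then fast" (4 vs 3)

"gold then": 3 occurrences
"then fast": 4 occurrences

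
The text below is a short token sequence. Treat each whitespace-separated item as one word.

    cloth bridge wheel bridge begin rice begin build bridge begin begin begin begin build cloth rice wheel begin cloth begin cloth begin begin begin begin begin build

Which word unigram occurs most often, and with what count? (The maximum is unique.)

"begin", 13 times

Unigram frequencies (highest first):
  begin: 13
  cloth: 4
  bridge: 3
  build: 3
  wheel: 2
  rice: 2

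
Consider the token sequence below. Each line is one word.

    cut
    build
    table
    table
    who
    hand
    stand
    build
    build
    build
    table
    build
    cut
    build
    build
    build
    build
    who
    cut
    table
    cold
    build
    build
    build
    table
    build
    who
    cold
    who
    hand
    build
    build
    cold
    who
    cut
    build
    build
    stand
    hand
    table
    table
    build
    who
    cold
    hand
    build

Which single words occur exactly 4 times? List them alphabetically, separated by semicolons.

cold; cut; hand

Unigram counts meeting the condition (exactly 4 times):
  cold: 4
  cut: 4
  hand: 4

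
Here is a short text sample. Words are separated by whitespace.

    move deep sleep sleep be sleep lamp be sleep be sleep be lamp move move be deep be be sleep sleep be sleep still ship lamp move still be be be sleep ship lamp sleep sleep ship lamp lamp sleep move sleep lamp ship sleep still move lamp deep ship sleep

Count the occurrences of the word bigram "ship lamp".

3

Scanning the 50 overlapping bigram windows for "ship lamp":
  position 25–26: ship lamp
  position 33–34: ship lamp
  position 37–38: ship lamp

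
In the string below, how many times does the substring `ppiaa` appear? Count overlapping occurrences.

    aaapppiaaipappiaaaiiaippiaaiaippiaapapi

4

Sliding a length-5 window over the 39 characters (35 positions):
  position 5–9: ppiaa
  position 13–17: ppiaa
  position 23–27: ppiaa
  position 31–35: ppiaa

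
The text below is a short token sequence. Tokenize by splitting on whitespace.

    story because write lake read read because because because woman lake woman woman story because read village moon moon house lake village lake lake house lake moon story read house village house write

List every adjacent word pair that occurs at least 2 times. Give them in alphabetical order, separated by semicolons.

because because; house lake; story because

Bigram counts meeting the condition (at least 2 times):
  because because: 2
  house lake: 2
  story because: 2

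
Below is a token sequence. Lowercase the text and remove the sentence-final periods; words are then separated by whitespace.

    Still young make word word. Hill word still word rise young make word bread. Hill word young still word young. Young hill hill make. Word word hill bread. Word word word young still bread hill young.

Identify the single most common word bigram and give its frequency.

Bigram frequencies (highest first):
  word word: 4
  make word: 3
  word young: 3
  young make: 2
  word hill: 2
  hill word: 2
  … (16 more, each ≤ 2)

"word word", 4 times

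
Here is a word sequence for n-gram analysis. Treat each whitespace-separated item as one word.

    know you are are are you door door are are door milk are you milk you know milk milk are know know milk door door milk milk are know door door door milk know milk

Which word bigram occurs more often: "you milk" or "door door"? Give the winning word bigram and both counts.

"door door" (4 vs 1)

"you milk": 1 occurrence
"door door": 4 occurrences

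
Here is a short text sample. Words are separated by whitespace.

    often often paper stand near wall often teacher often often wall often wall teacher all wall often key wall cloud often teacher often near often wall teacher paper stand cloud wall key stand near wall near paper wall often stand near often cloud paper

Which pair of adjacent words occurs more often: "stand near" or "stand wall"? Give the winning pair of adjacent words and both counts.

"stand near": 3 occurrences
"stand wall": 0 occurrences

"stand near" (3 vs 0)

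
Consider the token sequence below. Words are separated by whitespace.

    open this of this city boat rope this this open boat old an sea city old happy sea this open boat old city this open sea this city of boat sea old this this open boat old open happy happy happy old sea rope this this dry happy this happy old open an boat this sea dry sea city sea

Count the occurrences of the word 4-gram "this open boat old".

Scanning the 57 overlapping 4-gram windows for "this open boat old":
  position 9–12: this open boat old
  position 19–22: this open boat old
  position 34–37: this open boat old

3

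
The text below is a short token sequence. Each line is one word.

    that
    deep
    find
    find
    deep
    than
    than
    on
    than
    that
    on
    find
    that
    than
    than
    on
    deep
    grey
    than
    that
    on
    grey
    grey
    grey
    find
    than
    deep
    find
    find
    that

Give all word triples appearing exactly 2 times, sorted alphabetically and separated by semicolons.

Trigram counts meeting the condition (exactly 2 times):
  deep find find: 2
  than than on: 2
  than that on: 2

deep find find; than than on; than that on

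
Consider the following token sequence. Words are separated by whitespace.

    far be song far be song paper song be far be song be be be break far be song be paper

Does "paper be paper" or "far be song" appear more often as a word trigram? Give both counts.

"paper be paper": 0 occurrences
"far be song": 4 occurrences

"far be song" (4 vs 0)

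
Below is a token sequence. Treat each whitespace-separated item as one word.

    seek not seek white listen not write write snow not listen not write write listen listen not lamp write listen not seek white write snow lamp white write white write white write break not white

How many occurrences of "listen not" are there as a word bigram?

4

Scanning the 34 overlapping bigram windows for "listen not":
  position 5–6: listen not
  position 11–12: listen not
  position 16–17: listen not
  position 20–21: listen not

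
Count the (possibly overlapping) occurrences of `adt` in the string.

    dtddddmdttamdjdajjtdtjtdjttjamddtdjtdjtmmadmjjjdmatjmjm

Sliding a length-3 window over the 55 characters (53 positions):
  (no match at any position)

0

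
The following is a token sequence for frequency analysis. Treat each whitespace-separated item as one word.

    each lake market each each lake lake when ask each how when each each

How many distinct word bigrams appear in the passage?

11

14 tokens → 13 bigram windows in total.
Repeated bigrams (each contributes count−1 duplicates):
  each each: 2
  each lake: 2
2 duplicate windows → 13 − 2 = 11 distinct.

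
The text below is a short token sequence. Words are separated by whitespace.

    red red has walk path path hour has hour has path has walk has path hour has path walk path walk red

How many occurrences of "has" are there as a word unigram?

Scanning the 22 tokens for "has":
  position 3: has
  position 8: has
  position 10: has
  position 12: has
  position 14: has
  position 17: has

6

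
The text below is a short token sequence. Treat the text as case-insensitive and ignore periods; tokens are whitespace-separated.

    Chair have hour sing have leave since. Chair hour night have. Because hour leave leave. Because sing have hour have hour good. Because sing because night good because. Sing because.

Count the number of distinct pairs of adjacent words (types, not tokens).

30 tokens → 29 bigram windows in total.
Repeated bigrams (each contributes count−1 duplicates):
  because sing: 3
  have hour: 3
  good because: 2
  sing because: 2
  sing have: 2
7 duplicate windows → 29 − 7 = 22 distinct.

22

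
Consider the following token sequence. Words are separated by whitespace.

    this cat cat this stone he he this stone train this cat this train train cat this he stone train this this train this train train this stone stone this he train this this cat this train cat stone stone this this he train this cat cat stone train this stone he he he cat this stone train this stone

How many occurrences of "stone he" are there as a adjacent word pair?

2

Scanning the 59 overlapping bigram windows for "stone he":
  position 5–6: stone he
  position 51–52: stone he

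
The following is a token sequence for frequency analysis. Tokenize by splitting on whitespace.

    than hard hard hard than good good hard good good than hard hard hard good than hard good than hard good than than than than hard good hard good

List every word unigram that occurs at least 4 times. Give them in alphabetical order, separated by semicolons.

good; hard; than

Unigram counts meeting the condition (at least 4 times):
  good: 9
  hard: 11
  than: 9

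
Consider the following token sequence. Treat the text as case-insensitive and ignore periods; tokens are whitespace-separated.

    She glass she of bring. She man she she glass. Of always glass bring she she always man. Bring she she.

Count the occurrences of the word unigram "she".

Scanning the 21 tokens for "she":
  position 1: she
  position 3: she
  position 6: she
  position 8: she
  position 9: she
  position 15: she
  position 16: she
  position 20: she
  position 21: she

9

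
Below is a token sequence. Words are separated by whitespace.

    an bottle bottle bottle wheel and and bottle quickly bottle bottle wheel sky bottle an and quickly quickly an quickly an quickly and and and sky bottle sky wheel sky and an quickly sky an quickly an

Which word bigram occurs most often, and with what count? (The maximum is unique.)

Bigram frequencies (highest first):
  an quickly: 4
  bottle bottle: 3
  and and: 3
  quickly an: 3
  bottle wheel: 2
  wheel sky: 2
  … (18 more, each ≤ 2)

"an quickly", 4 times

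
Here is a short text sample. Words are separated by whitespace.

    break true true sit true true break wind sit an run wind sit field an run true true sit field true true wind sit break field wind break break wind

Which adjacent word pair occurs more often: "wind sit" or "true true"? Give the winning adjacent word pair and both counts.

"wind sit": 3 occurrences
"true true": 4 occurrences

"true true" (4 vs 3)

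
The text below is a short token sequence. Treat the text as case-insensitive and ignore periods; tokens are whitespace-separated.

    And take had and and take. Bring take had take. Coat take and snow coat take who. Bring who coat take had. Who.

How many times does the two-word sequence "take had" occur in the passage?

Scanning the 22 overlapping bigram windows for "take had":
  position 2–3: take had
  position 8–9: take had
  position 21–22: take had

3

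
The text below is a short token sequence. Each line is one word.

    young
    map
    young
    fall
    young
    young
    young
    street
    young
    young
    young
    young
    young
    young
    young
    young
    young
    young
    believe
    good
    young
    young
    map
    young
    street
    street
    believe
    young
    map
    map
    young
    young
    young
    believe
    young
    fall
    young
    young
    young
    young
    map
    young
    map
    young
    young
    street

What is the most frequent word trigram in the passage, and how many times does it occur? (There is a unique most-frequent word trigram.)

Trigram frequencies (highest first):
  young young young: 12
  young map young: 4
  young fall young: 2
  fall young young: 2
  young young street: 2
  young young believe: 2
  … (18 more, each ≤ 2)

"young young young", 12 times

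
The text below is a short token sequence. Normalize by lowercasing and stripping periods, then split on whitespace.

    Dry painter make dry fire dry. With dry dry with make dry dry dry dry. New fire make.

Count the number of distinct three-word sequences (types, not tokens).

15

18 tokens → 16 trigram windows in total.
Repeated trigrams (each contributes count−1 duplicates):
  dry dry dry: 2
1 duplicate windows → 16 − 1 = 15 distinct.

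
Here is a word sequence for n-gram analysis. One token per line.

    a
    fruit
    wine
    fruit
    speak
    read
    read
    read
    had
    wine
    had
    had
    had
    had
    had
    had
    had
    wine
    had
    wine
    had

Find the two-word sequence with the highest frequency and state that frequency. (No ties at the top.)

Bigram frequencies (highest first):
  had had: 6
  had wine: 3
  wine had: 3
  read read: 2
  a fruit: 1
  fruit wine: 1
  … (4 more, each ≤ 1)

"had had", 6 times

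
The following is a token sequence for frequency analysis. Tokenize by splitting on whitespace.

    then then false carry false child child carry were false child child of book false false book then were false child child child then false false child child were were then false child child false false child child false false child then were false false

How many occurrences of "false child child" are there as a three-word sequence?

6

Scanning the 43 overlapping trigram windows for "false child child":
  position 5–7: false child child
  position 10–12: false child child
  position 20–22: false child child
  position 26–28: false child child
  position 32–34: false child child
  position 36–38: false child child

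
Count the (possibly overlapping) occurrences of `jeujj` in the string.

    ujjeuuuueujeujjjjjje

1

Sliding a length-5 window over the 20 characters (16 positions):
  position 11–15: jeujj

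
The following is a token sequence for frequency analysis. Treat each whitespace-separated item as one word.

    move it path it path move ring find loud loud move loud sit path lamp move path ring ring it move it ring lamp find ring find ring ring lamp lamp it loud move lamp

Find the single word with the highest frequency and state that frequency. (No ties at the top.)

Unigram frequencies (highest first):
  ring: 7
  move: 6
  it: 5
  lamp: 5
  path: 4
  loud: 4
  … (2 more, each ≤ 3)

"ring", 7 times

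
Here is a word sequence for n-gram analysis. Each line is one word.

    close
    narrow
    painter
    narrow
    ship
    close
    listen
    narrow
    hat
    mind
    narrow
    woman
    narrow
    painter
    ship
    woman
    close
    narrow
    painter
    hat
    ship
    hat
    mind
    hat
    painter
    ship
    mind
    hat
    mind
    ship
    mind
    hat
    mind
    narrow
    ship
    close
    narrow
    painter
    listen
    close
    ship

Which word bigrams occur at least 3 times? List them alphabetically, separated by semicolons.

Bigram counts meeting the condition (at least 3 times):
  close narrow: 3
  hat mind: 4
  mind hat: 3
  narrow painter: 4

close narrow; hat mind; mind hat; narrow painter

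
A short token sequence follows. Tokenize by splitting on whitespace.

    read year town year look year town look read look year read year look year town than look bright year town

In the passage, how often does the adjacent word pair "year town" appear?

Scanning the 20 overlapping bigram windows for "year town":
  position 2–3: year town
  position 6–7: year town
  position 15–16: year town
  position 20–21: year town

4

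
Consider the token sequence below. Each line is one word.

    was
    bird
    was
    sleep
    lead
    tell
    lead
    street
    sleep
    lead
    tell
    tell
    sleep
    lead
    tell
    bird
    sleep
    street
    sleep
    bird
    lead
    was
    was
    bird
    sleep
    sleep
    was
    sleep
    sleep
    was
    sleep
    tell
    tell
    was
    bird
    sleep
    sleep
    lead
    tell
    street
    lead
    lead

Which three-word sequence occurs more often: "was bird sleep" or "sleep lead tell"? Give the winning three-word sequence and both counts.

"sleep lead tell" (4 vs 2)

"was bird sleep": 2 occurrences
"sleep lead tell": 4 occurrences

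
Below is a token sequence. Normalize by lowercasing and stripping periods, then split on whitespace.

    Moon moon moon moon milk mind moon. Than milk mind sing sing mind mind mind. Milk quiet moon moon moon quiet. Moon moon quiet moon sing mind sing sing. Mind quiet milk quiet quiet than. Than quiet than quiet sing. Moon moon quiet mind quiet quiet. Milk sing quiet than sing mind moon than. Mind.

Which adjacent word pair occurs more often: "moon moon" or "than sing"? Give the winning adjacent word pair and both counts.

"moon moon": 7 occurrences
"than sing": 1 occurrence

"moon moon" (7 vs 1)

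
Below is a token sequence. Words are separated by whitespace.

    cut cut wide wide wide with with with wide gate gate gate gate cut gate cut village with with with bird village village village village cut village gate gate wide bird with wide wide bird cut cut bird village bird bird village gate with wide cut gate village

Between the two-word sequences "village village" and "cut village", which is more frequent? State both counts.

"village village": 3 occurrences
"cut village": 2 occurrences

"village village" (3 vs 2)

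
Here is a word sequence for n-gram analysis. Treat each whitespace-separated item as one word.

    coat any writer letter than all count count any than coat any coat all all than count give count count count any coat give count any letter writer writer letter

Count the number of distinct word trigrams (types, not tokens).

27

30 tokens → 28 trigram windows in total.
Repeated trigrams (each contributes count−1 duplicates):
  count count any: 2
1 duplicate windows → 28 − 1 = 27 distinct.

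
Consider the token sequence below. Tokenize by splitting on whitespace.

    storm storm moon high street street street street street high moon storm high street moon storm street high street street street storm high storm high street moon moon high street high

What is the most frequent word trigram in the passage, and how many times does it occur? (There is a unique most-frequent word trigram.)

Trigram frequencies (highest first):
  street street street: 4
  moon high street: 2
  high street street: 2
  storm high street: 2
  high street moon: 2
  storm storm moon: 1
  … (16 more, each ≤ 1)

"street street street", 4 times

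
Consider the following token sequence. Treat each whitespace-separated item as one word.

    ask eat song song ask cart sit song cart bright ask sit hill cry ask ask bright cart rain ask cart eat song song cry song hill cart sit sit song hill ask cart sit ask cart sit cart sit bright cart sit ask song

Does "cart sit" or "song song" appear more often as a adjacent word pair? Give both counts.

"cart sit" (6 vs 2)

"cart sit": 6 occurrences
"song song": 2 occurrences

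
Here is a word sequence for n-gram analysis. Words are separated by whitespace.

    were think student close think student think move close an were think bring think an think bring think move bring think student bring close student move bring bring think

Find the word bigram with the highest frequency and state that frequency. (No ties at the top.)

Bigram frequencies (highest first):
  bring think: 4
  think student: 3
  were think: 2
  think move: 2
  think bring: 2
  move bring: 2
  … (13 more, each ≤ 1)

"bring think", 4 times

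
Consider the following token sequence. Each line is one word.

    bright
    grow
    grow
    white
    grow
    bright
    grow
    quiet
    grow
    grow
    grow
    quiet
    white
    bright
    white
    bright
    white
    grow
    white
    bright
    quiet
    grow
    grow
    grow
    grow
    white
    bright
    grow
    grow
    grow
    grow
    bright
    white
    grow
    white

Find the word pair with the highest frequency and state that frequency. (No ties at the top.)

Bigram frequencies (highest first):
  grow grow: 9
  grow white: 4
  white bright: 4
  bright grow: 3
  white grow: 3
  bright white: 3
  … (5 more, each ≤ 2)

"grow grow", 9 times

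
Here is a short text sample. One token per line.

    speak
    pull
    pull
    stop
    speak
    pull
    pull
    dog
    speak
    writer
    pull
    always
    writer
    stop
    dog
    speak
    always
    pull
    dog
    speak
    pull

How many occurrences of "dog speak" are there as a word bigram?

3

Scanning the 20 overlapping bigram windows for "dog speak":
  position 8–9: dog speak
  position 15–16: dog speak
  position 19–20: dog speak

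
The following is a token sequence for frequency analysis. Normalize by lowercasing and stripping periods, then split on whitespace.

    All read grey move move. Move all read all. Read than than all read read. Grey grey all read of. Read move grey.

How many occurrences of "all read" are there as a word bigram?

5

Scanning the 22 overlapping bigram windows for "all read":
  position 1–2: all read
  position 7–8: all read
  position 9–10: all read
  position 13–14: all read
  position 18–19: all read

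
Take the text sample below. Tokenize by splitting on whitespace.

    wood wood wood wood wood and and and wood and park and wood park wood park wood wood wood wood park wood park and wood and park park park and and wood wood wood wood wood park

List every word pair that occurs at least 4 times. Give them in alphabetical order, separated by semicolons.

Bigram counts meeting the condition (at least 4 times):
  and wood: 4
  wood park: 5
  wood wood: 11

and wood; wood park; wood wood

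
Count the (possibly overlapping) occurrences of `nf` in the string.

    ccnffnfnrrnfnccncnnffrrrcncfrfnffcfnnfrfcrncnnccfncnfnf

8

Sliding a length-2 window over the 55 characters (54 positions):
  position 3–4: nf
  position 6–7: nf
  position 11–12: nf
  position 19–20: nf
  position 31–32: nf
  position 37–38: nf
  position 52–53: nf
  position 54–55: nf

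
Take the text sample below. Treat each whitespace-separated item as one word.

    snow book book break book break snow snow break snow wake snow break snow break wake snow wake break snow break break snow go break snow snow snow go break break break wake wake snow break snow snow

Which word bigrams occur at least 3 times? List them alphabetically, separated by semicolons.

break break; break snow; snow break; snow snow; wake snow

Bigram counts meeting the condition (at least 3 times):
  break break: 3
  break snow: 7
  snow break: 5
  snow snow: 4
  wake snow: 3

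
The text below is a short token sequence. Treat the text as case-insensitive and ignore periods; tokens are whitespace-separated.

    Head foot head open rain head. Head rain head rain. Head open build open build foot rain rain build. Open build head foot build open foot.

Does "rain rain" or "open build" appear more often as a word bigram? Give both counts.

"rain rain": 1 occurrence
"open build": 3 occurrences

"open build" (3 vs 1)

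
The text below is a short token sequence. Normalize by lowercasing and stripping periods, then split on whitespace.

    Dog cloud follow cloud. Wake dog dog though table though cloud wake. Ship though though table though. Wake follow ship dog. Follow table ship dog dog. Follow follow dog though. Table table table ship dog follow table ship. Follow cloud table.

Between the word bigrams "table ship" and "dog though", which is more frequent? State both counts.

"table ship": 3 occurrences
"dog though": 2 occurrences

"table ship" (3 vs 2)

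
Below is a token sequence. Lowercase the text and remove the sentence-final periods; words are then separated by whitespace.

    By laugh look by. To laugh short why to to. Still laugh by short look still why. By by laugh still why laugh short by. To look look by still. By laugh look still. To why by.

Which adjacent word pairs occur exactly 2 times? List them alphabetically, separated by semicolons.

by to; laugh look; laugh short; look by; look still; still why; why by

Bigram counts meeting the condition (exactly 2 times):
  by to: 2
  laugh look: 2
  laugh short: 2
  look by: 2
  look still: 2
  still why: 2
  why by: 2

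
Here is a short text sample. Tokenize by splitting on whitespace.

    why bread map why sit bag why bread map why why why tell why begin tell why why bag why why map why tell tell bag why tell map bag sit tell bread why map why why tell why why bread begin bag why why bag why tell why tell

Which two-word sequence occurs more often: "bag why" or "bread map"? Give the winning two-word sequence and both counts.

"bag why" (5 vs 2)

"bag why": 5 occurrences
"bread map": 2 occurrences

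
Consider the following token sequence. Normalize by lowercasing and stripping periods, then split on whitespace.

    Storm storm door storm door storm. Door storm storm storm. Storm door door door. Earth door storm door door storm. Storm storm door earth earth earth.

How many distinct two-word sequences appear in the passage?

26 tokens → 25 bigram windows in total.
Repeated bigrams (each contributes count−1 duplicates):
  storm door: 6
  storm storm: 6
  door storm: 5
  door door: 3
  door earth: 2
  earth earth: 2
18 duplicate windows → 25 − 18 = 7 distinct.

7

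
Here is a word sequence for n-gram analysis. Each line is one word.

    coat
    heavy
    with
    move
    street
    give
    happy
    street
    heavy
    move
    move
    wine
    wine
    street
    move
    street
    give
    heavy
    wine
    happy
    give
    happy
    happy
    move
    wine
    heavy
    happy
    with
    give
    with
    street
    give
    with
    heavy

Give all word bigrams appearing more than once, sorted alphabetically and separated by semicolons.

give happy; give with; move street; move wine; street give

Bigram counts meeting the condition (more than once):
  give happy: 2
  give with: 2
  move street: 2
  move wine: 2
  street give: 3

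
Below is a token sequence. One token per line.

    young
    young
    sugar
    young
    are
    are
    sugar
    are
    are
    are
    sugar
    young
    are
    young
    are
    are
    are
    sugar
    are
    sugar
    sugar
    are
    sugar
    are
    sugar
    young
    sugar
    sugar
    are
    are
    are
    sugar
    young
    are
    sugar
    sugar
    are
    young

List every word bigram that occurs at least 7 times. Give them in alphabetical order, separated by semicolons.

Bigram counts meeting the condition (at least 7 times):
  are are: 7
  are sugar: 8

are are; are sugar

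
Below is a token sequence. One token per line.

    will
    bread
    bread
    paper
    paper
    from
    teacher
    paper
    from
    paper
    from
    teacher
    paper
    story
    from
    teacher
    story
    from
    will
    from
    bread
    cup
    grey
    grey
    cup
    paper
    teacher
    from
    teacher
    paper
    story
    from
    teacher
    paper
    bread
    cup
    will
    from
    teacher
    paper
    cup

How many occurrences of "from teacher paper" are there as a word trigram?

5

Scanning the 39 overlapping trigram windows for "from teacher paper":
  position 6–8: from teacher paper
  position 11–13: from teacher paper
  position 28–30: from teacher paper
  position 32–34: from teacher paper
  position 38–40: from teacher paper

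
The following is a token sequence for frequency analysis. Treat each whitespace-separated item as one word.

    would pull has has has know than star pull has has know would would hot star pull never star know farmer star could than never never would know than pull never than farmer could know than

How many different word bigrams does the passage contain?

36 tokens → 35 bigram windows in total.
Repeated bigrams (each contributes count−1 duplicates):
  has has: 3
  know than: 3
  has know: 2
  pull has: 2
  pull never: 2
  star pull: 2
8 duplicate windows → 35 − 8 = 27 distinct.

27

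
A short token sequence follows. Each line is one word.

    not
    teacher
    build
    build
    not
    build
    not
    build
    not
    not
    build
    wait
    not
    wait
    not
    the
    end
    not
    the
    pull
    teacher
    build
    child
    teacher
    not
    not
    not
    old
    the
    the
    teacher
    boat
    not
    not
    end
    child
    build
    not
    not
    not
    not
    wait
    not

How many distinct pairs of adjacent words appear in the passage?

26

43 tokens → 42 bigram windows in total.
Repeated bigrams (each contributes count−1 duplicates):
  not not: 7
  build not: 4
  not build: 3
  wait not: 3
  not the: 2
  not wait: 2
  teacher build: 2
16 duplicate windows → 42 − 16 = 26 distinct.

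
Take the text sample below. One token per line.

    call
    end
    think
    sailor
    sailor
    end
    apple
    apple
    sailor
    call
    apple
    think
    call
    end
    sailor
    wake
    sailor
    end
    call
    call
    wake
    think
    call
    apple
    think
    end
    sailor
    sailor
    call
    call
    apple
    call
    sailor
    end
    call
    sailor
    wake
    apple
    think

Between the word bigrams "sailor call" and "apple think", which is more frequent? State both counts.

"apple think" (3 vs 2)

"sailor call": 2 occurrences
"apple think": 3 occurrences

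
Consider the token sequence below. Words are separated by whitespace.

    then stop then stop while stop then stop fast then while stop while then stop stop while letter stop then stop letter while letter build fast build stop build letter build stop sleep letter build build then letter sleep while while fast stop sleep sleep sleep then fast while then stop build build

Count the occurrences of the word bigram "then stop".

Scanning the 52 overlapping bigram windows for "then stop":
  position 1–2: then stop
  position 3–4: then stop
  position 7–8: then stop
  position 14–15: then stop
  position 20–21: then stop
  position 50–51: then stop

6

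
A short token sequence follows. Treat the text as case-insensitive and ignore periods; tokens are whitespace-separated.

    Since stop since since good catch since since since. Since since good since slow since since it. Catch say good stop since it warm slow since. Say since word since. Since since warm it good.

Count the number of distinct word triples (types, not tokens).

29

35 tokens → 33 trigram windows in total.
Repeated trigrams (each contributes count−1 duplicates):
  since since since: 4
  since since good: 2
4 duplicate windows → 33 − 4 = 29 distinct.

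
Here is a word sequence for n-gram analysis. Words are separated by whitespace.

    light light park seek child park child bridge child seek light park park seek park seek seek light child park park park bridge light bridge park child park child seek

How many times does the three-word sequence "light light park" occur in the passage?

1

Scanning the 28 overlapping trigram windows for "light light park":
  position 1–3: light light park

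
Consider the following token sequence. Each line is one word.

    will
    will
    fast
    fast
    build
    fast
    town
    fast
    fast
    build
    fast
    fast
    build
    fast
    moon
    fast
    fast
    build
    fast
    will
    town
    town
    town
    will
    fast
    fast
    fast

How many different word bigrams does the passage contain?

27 tokens → 26 bigram windows in total.
Repeated bigrams (each contributes count−1 duplicates):
  fast fast: 6
  build fast: 4
  fast build: 4
  town town: 2
  will fast: 2
13 duplicate windows → 26 − 13 = 13 distinct.

13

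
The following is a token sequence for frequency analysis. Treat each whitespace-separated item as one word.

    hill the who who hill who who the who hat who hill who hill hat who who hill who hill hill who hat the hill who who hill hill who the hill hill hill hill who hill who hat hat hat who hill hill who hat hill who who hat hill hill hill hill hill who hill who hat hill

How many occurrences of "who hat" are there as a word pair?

Scanning the 59 overlapping bigram windows for "who hat":
  position 9–10: who hat
  position 22–23: who hat
  position 38–39: who hat
  position 45–46: who hat
  position 49–50: who hat
  position 58–59: who hat

6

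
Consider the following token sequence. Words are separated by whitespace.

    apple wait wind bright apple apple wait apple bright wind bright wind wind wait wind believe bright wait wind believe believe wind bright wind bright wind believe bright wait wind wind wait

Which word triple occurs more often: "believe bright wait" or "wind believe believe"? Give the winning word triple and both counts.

"believe bright wait": 2 occurrences
"wind believe believe": 1 occurrence

"believe bright wait" (2 vs 1)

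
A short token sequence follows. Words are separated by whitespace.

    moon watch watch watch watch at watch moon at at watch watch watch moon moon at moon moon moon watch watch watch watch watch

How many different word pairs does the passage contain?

24 tokens → 23 bigram windows in total.
Repeated bigrams (each contributes count−1 duplicates):
  watch watch: 9
  moon moon: 3
  at watch: 2
  moon at: 2
  moon watch: 2
  watch moon: 2
14 duplicate windows → 23 − 14 = 9 distinct.

9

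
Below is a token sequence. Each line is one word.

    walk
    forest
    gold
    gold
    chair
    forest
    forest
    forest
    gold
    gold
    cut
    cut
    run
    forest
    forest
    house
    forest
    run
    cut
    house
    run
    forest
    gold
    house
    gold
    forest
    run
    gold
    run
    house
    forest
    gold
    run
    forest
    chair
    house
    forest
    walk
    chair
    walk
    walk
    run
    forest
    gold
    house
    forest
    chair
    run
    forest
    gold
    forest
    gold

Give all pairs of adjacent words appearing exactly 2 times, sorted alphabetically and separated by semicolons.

forest chair; forest run; gold forest; gold gold; gold house; gold run

Bigram counts meeting the condition (exactly 2 times):
  forest chair: 2
  forest run: 2
  gold forest: 2
  gold gold: 2
  gold house: 2
  gold run: 2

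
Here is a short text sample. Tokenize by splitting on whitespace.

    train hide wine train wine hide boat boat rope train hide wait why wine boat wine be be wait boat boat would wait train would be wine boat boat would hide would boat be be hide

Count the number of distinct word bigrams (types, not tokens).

36 tokens → 35 bigram windows in total.
Repeated bigrams (each contributes count−1 duplicates):
  boat boat: 3
  be be: 2
  boat would: 2
  train hide: 2
  wine boat: 2
6 duplicate windows → 35 − 6 = 29 distinct.

29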